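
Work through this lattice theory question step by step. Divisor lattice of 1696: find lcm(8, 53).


In a divisor lattice, join = lcm (least common multiple).
gcd(8,53) = 1
lcm(8,53) = 8*53/gcd = 424/1 = 424


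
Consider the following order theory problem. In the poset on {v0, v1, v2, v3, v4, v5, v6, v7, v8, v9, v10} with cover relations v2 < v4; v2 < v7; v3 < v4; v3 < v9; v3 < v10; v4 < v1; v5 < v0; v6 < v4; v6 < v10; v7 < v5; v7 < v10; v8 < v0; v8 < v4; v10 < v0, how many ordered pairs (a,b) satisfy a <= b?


The order relation is {(a,b) : a <= b}, reflexive so it includes (a,a).
Examples: (v0,v0), (v1,v1), (v10,v0), (v10,v10), (v2,v0), ...
Total ordered pairs: 35


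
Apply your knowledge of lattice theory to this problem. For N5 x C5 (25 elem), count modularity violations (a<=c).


Modular law: if a <= c then a v (b ^ c) = (a v b) ^ c.
Check all triples (a,b,c) with a <= c among 25 elements.
  e.g. a=(a,0), b=(c,0), c=(b,0): lhs=(a,0) != rhs=(b,0)
  e.g. a=(a,0), b=(c,1), c=(b,0): lhs=(a,0) != rhs=(b,0)
Total violating triples: 75


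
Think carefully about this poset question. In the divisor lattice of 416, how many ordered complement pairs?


Complement pair (a,b): a meet b = bottom, a join b = top.
Here: gcd(a,b)=1 and lcm(a,b)=416, i.e. a*b=416 with a,b coprime.
Pairs found: (1,416), (13,32), (32,13), (416,1)
Total ordered pairs: 4


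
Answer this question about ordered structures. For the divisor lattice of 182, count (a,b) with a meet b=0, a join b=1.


Complement pair (a,b): a meet b = bottom, a join b = top.
Here: gcd(a,b)=1 and lcm(a,b)=182, i.e. a*b=182 with a,b coprime.
Pairs found: (1,182), (2,91), (7,26), (13,14), ... (4 more)
Total ordered pairs: 8


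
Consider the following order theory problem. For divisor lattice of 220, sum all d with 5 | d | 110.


Interval [5,110] in divisors of 220: [5, 10, 55, 110]
Sum = 180


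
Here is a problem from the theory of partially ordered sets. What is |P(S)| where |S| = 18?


Power set = 2^n.
2^18 = 262144


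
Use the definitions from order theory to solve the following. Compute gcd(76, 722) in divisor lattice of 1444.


In a divisor lattice, meet = gcd (greatest common divisor).
By Euclidean algorithm or factoring: gcd(76,722) = 38


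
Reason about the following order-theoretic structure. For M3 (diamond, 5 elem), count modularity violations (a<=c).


Modular law: if a <= c then a v (b ^ c) = (a v b) ^ c.
Check all triples (a,b,c) with a <= c among 5 elements.
This lattice is modular (diamonds M_m and their chain-products are modular).
Total violating triples: 0


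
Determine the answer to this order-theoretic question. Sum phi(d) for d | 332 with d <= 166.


Divisors of 332 up to 166: [1, 2, 4, 83, 166]
phi values: [1, 1, 2, 82, 82]
Sum = 168


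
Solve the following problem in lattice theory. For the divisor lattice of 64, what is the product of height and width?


Height = length of longest chain minus 1; width = size of largest antichain.
A maximum chain: 1 | 2 | 4 | 8 | 16 | 32 | 64  (height 6).
A maximum antichain: {1}  (width 1).
Product = 6 * 1 = 6


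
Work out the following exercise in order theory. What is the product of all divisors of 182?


Divisors of 182: [1, 2, 7, 13, 14, 26, 91, 182]
Product = n^(d(n)/2) = 182^(8/2)
Product = 1097199376


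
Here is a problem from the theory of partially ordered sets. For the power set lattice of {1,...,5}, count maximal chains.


A maximal chain goes from the minimum element to a maximal element via cover relations.
Counting all min-to-max paths in the cover graph.
Total maximal chains: 120


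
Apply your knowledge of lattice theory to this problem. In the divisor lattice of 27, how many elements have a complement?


An element a is complemented if some b has a meet b = bottom, a join b = top.
a is complemented iff gcd(a, n/a)=1, i.e. a is a unitary divisor of 27.
Complemented elements: 1, 27
Count: 2


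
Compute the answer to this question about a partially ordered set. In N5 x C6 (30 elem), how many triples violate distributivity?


Distributive law: a ^ (b v c) = (a ^ b) v (a ^ c).
Check all 30^3 = 27000 ordered triples (a,b,c).
  e.g. a=(b,0), b=(a,0), c=(c,0): lhs=(b,0) != rhs=(a,0)
  e.g. a=(b,0), b=(a,0), c=(c,1): lhs=(b,0) != rhs=(a,0)
Total violating triples: 432


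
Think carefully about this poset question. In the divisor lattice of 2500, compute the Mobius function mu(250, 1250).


In a divisor lattice, mu(a,b) = mu(b/a) where mu is the classical Mobius function.
b/a = 1250/250 = 5
Prime factorization of 5: primes [5]
5 is squarefree with 1 prime factor(s), so mu(5) = (-1)^1 = -1


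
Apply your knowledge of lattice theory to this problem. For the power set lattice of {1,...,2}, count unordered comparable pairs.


A comparable pair {a,b} has a < b or b < a in the order.
Count unordered pairs where one element is strictly below the other.
Examples: {{},{1}}, {{},{2}}, {{},{1,2}}, {{1},{1,2}}, ...
Total comparable pairs: 5


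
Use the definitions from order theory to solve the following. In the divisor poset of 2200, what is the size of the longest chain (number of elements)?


A chain is a totally ordered subset; we count the number of elements in a maximum chain.
Compute, for each element x, the size of the longest chain ending at x:
  1: 1
  2: 2
  5: 2
  11: 2
  4: 3
  25: 3
  ...
A maximum chain: 1 < 2 < 4 < 8 < 40 < 200 < 2200
Number of elements in the longest chain: 7


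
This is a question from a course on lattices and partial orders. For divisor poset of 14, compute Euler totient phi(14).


phi(n) = n * prod_{p|n} (1 - 1/p).
Prime divisors of 14: [2, 7]
phi(14) = 14 * (1 - 1/2) * (1 - 1/7)
phi(14) = 6


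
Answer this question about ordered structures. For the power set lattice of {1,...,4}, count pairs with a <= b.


The order relation is {(a,b) : a <= b}, reflexive so it includes (a,a).
Examples: ({},{}), ({},{1,2}), ({},{1,2,3}), ({},{1,2,3,4}), ({},{1,2,4}), ...
Total ordered pairs: 81


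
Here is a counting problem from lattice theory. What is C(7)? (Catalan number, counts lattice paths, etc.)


C(n) = C(2n, n) / (n+1).
C(14, 7) = 3432
C(7) = 3432 / 8 = 429


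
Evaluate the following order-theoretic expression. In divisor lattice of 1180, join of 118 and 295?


In a divisor lattice, join = lcm (least common multiple).
gcd(118,295) = 59
lcm(118,295) = 118*295/gcd = 34810/59 = 590


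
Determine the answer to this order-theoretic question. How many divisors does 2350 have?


Divisors of 2350: [1, 2, 5, 10, 25, 47, 50, 94, 235, 470, 1175, 2350]
Count: 12


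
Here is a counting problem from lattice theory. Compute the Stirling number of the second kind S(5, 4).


S(n,k) = k*S(n-1,k) + S(n-1,k-1).
S(4,4) = 1, S(4,3) = 6
S(5,4) = 4*1 + 6 = 4 + 6
S(5,4) = 10


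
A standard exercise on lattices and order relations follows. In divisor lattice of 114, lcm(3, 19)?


Join=lcm.
gcd(3,19)=1
lcm=57


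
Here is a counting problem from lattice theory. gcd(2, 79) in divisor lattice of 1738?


Meet=gcd.
gcd(2,79)=1


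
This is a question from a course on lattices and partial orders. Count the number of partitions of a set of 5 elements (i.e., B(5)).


B(n) = number of set partitions of an n-element set.
B(n) satisfies the recurrence: B(n+1) = sum_k C(n,k)*B(k).
B(5) = 52


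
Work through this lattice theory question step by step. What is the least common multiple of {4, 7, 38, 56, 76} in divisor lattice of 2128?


In a divisor lattice, join = lcm (least common multiple).
Compute lcm iteratively: start with first element, then lcm(current, next).
Elements: [4, 7, 38, 56, 76]
lcm(4,7) = 28
lcm(28,38) = 532
lcm(532,56) = 1064
lcm(1064,76) = 1064
Final lcm = 1064


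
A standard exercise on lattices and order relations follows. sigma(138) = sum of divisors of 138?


sigma(n) = sum of divisors.
Divisors of 138: [1, 2, 3, 6, 23, 46, 69, 138]
Sum = 288


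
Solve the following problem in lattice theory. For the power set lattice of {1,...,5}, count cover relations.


A cover relation a -< b holds when a < b with no c strictly between.
Cover relations:
  {} -< {1}
  {} -< {2}
  {} -< {3}
  {} -< {4}
  {} -< {5}
  {1} -< {1,2}
  {1} -< {1,3}
  {1} -< {1,4}
  ...72 more
Total: 80


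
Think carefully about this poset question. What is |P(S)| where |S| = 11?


Power set = 2^n.
2^11 = 2048


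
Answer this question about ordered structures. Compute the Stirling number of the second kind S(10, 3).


S(n,k) = k*S(n-1,k) + S(n-1,k-1).
S(9,3) = 3025, S(9,2) = 255
S(10,3) = 3*3025 + 255 = 9075 + 255
S(10,3) = 9330


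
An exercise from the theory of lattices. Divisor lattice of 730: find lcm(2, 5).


In a divisor lattice, join = lcm (least common multiple).
gcd(2,5) = 1
lcm(2,5) = 2*5/gcd = 10/1 = 10


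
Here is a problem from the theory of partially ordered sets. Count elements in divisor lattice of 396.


Divisors of 396: [1, 2, 3, 4, 6, 9, 11, 12, 18, 22, 33, 36, 44, 66, 99, 132, 198, 396]
Count: 18


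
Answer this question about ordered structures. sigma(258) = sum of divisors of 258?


sigma(n) = sum of divisors.
Divisors of 258: [1, 2, 3, 6, 43, 86, 129, 258]
Sum = 528


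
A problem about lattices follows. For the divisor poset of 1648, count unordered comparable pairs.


A comparable pair {a,b} has a < b or b < a in the order.
Count unordered pairs where one element is strictly below the other.
Examples: {1,2}, {1,4}, {1,8}, {1,16}, ...
Total comparable pairs: 35


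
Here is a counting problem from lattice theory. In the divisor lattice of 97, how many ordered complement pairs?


Complement pair (a,b): a meet b = bottom, a join b = top.
Here: gcd(a,b)=1 and lcm(a,b)=97, i.e. a*b=97 with a,b coprime.
Pairs found: (1,97), (97,1)
Total ordered pairs: 2


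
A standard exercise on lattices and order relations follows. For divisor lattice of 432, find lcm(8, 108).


In a divisor lattice, join = lcm (least common multiple).
Compute lcm iteratively: start with first element, then lcm(current, next).
Elements: [8, 108]
lcm(8,108) = 216
Final lcm = 216


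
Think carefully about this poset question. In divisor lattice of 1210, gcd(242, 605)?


Meet=gcd.
gcd(242,605)=121


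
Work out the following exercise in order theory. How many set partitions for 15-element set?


B(n) = number of set partitions of an n-element set.
B(n) satisfies the recurrence: B(n+1) = sum_k C(n,k)*B(k).
B(15) = 1382958545


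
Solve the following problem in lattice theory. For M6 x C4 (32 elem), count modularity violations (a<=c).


Modular law: if a <= c then a v (b ^ c) = (a v b) ^ c.
Check all triples (a,b,c) with a <= c among 32 elements.
This lattice is modular (diamonds M_m and their chain-products are modular).
Total violating triples: 0


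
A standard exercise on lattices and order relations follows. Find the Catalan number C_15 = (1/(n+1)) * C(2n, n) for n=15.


C(n) = C(2n, n) / (n+1).
C(30, 15) = 155117520
C(15) = 155117520 / 16 = 9694845


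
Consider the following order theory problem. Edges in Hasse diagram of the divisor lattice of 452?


A cover relation a -< b holds when a < b with no c strictly between.
Cover relations:
  1 -< 2
  1 -< 113
  2 -< 4
  2 -< 226
  4 -< 452
  113 -< 226
  226 -< 452
Total: 7


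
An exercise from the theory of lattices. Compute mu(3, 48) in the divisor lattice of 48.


In a divisor lattice, mu(a,b) = mu(b/a) where mu is the classical Mobius function.
b/a = 48/3 = 16
Prime factorization of 16: primes [2]
16 is not squarefree, so mu(16) = 0


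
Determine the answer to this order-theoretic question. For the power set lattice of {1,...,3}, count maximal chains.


A maximal chain goes from the minimum element to a maximal element via cover relations.
Counting all min-to-max paths in the cover graph.
Total maximal chains: 6


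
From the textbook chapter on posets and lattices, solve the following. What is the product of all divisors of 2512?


Divisors of 2512: [1, 2, 4, 8, 16, 157, 314, 628, 1256, 2512]
Product = n^(d(n)/2) = 2512^(10/2)
Product = 100022608259448832


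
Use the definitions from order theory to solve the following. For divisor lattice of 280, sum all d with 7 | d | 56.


Interval [7,56] in divisors of 280: [7, 14, 28, 56]
Sum = 105


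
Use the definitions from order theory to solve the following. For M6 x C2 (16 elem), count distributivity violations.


Distributive law: a ^ (b v c) = (a ^ b) v (a ^ c).
Check all 16^3 = 4096 ordered triples (a,b,c).
  e.g. a=(a1,0), b=(a2,0), c=(a3,0): lhs=(a1,0) != rhs=(0,0)
  e.g. a=(a1,0), b=(a2,0), c=(a3,1): lhs=(a1,0) != rhs=(0,0)
Total violating triples: 960


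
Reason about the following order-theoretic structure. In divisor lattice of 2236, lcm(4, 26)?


Join=lcm.
gcd(4,26)=2
lcm=52


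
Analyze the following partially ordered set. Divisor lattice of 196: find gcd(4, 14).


In a divisor lattice, meet = gcd (greatest common divisor).
By Euclidean algorithm or factoring: gcd(4,14) = 2


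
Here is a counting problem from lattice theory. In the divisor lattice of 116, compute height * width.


Height = length of longest chain minus 1; width = size of largest antichain.
A maximum chain: 1 | 29 | 58 | 116  (height 3).
A maximum antichain: {2, 29}  (width 2).
Product = 3 * 2 = 6


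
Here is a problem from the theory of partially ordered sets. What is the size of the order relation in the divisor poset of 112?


The order relation is {(a,b) : a <= b}, reflexive so it includes (a,a).
Examples: (1,1), (1,112), (1,14), (1,16), (1,2), ...
Total ordered pairs: 45


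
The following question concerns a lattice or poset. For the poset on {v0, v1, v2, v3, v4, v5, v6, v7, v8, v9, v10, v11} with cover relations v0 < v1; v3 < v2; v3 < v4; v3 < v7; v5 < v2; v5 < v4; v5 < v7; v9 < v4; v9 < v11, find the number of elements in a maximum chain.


A chain is a totally ordered subset; we count the number of elements in a maximum chain.
Compute, for each element x, the size of the longest chain ending at x:
  v0: 1
  v3: 1
  v5: 1
  v6: 1
  v8: 1
  v9: 1
  ...
A maximum chain: v0 < v1
Number of elements in the longest chain: 2


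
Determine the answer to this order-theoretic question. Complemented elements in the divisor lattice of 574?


An element a is complemented if some b has a meet b = bottom, a join b = top.
a is complemented iff gcd(a, n/a)=1, i.e. a is a unitary divisor of 574.
Complemented elements: 1, 2, 7, 14, 41, 82, ... (2 more)
Count: 8


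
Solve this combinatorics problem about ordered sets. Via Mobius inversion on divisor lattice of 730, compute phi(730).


phi(n) = n * prod_{p|n} (1 - 1/p).
Prime divisors of 730: [2, 5, 73]
phi(730) = 730 * (1 - 1/2) * (1 - 1/5) * (1 - 1/73)
phi(730) = 288


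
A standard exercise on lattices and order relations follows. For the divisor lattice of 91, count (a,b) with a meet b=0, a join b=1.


Complement pair (a,b): a meet b = bottom, a join b = top.
Here: gcd(a,b)=1 and lcm(a,b)=91, i.e. a*b=91 with a,b coprime.
Pairs found: (1,91), (7,13), (13,7), (91,1)
Total ordered pairs: 4


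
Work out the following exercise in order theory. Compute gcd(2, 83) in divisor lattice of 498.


In a divisor lattice, meet = gcd (greatest common divisor).
By Euclidean algorithm or factoring: gcd(2,83) = 1


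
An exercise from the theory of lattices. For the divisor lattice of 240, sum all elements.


sigma(n) = sum of divisors.
Divisors of 240: [1, 2, 3, 4, 5, 6, 8, 10, 12, 15, 16, 20, 24, 30, 40, 48, 60, 80, 120, 240]
Sum = 744


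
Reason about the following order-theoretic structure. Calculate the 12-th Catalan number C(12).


C(n) = C(2n, n) / (n+1).
C(24, 12) = 2704156
C(12) = 2704156 / 13 = 208012


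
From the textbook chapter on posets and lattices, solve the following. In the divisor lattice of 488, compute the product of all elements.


Divisors of 488: [1, 2, 4, 8, 61, 122, 244, 488]
Product = n^(d(n)/2) = 488^(8/2)
Product = 56712564736


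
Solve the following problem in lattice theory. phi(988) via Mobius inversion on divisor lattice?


phi(n) = n * prod_{p|n} (1 - 1/p).
Prime divisors of 988: [2, 13, 19]
phi(988) = 988 * (1 - 1/2) * (1 - 1/13) * (1 - 1/19)
phi(988) = 432


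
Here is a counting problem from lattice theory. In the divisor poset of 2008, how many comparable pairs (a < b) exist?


A comparable pair {a,b} has a < b or b < a in the order.
Count unordered pairs where one element is strictly below the other.
Examples: {1,2}, {1,4}, {1,8}, {1,251}, ...
Total comparable pairs: 22


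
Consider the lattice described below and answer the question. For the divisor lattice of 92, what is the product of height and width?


Height = length of longest chain minus 1; width = size of largest antichain.
A maximum chain: 1 | 23 | 46 | 92  (height 3).
A maximum antichain: {2, 23}  (width 2).
Product = 3 * 2 = 6


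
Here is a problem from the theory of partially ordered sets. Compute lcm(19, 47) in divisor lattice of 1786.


In a divisor lattice, join = lcm (least common multiple).
gcd(19,47) = 1
lcm(19,47) = 19*47/gcd = 893/1 = 893


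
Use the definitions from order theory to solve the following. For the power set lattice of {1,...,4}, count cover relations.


A cover relation a -< b holds when a < b with no c strictly between.
Cover relations:
  {} -< {1}
  {} -< {2}
  {} -< {3}
  {} -< {4}
  {1} -< {1,2}
  {1} -< {1,3}
  {1} -< {1,4}
  {2} -< {1,2}
  ...24 more
Total: 32


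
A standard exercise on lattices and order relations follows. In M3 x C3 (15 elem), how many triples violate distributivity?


Distributive law: a ^ (b v c) = (a ^ b) v (a ^ c).
Check all 15^3 = 3375 ordered triples (a,b,c).
  e.g. a=(a1,0), b=(a2,0), c=(a3,0): lhs=(a1,0) != rhs=(0,0)
  e.g. a=(a1,0), b=(a2,0), c=(a3,1): lhs=(a1,0) != rhs=(0,0)
Total violating triples: 162


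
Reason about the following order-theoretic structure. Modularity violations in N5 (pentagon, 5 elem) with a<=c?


Modular law: if a <= c then a v (b ^ c) = (a v b) ^ c.
Check all triples (a,b,c) with a <= c among 5 elements.
  e.g. a=a, b=c, c=b: lhs=a != rhs=b
Total violating triples: 1


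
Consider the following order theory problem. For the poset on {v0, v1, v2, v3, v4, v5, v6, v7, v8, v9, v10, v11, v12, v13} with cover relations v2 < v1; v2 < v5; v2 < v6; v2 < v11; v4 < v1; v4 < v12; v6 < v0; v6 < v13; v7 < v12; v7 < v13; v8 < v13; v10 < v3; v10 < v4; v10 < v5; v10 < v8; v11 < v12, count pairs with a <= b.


The order relation is {(a,b) : a <= b}, reflexive so it includes (a,a).
Examples: (v0,v0), (v1,v1), (v10,v1), (v10,v10), (v10,v12), ...
Total ordered pairs: 36


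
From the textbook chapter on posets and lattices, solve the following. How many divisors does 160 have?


Divisors of 160: [1, 2, 4, 5, 8, 10, 16, 20, 32, 40, 80, 160]
Count: 12


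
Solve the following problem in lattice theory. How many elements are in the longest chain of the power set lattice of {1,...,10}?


A chain is a totally ordered subset; we count the number of elements in a maximum chain.
Compute, for each element x, the size of the longest chain ending at x:
  {}: 1
  {1}: 2
  {2}: 2
  {3}: 2
  {4}: 2
  {5}: 2
  ...
A maximum chain: {} < {1} < {1,2} < {1,2,3} < {1,2,3,4} < {1,2,3,4,5} < {1,2,3,4,5,6} < {1,2,3,4,5,6,7} < {1,2,3,4,5,6,7,8} < {1,2,3,4,5,6,7,8,9} < {1,2,3,4,5,6,7,8,9,10}
Number of elements in the longest chain: 11


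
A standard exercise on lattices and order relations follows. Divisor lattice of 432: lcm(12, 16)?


Join=lcm.
gcd(12,16)=4
lcm=48


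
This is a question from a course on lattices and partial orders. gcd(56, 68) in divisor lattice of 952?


Meet=gcd.
gcd(56,68)=4


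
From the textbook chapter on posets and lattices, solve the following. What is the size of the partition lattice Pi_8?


B(n) = number of set partitions of an n-element set.
B(n) satisfies the recurrence: B(n+1) = sum_k C(n,k)*B(k).
B(8) = 4140


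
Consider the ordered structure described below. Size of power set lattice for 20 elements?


Power set = 2^n.
2^20 = 1048576


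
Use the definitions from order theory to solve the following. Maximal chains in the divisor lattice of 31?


A maximal chain goes from the minimum element to a maximal element via cover relations.
Counting all min-to-max paths in the cover graph.
Total maximal chains: 1


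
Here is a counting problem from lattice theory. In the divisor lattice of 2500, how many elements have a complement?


An element a is complemented if some b has a meet b = bottom, a join b = top.
a is complemented iff gcd(a, n/a)=1, i.e. a is a unitary divisor of 2500.
Complemented elements: 1, 4, 625, 2500
Count: 4


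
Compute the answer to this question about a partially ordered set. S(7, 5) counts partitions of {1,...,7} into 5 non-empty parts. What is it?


S(n,k) = k*S(n-1,k) + S(n-1,k-1).
S(6,5) = 15, S(6,4) = 65
S(7,5) = 5*15 + 65 = 75 + 65
S(7,5) = 140


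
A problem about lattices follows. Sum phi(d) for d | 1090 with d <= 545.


Divisors of 1090 up to 545: [1, 2, 5, 10, 109, 218, 545]
phi values: [1, 1, 4, 4, 108, 108, 432]
Sum = 658


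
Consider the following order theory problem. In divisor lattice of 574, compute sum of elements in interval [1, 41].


Interval [1,41] in divisors of 574: [1, 41]
Sum = 42


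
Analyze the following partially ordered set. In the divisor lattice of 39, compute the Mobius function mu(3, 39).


In a divisor lattice, mu(a,b) = mu(b/a) where mu is the classical Mobius function.
b/a = 39/3 = 13
Prime factorization of 13: primes [13]
13 is squarefree with 1 prime factor(s), so mu(13) = (-1)^1 = -1


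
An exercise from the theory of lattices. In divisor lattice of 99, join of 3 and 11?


In a divisor lattice, join = lcm (least common multiple).
gcd(3,11) = 1
lcm(3,11) = 3*11/gcd = 33/1 = 33


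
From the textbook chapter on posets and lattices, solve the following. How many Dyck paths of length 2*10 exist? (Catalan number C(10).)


C(n) = C(2n, n) / (n+1).
C(20, 10) = 184756
C(10) = 184756 / 11 = 16796


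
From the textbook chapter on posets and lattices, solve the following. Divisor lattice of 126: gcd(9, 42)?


Meet=gcd.
gcd(9,42)=3


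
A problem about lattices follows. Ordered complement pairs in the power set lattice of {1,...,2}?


Complement pair (a,b): a meet b = bottom, a join b = top.
Here: A intersect B = {} and A union B = {1,...,2}.
Pairs found: ({},{1,2}), ({1},{2}), ({2},{1}), ({1,2},{})
Total ordered pairs: 4


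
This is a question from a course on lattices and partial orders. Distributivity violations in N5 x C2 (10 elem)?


Distributive law: a ^ (b v c) = (a ^ b) v (a ^ c).
Check all 10^3 = 1000 ordered triples (a,b,c).
  e.g. a=(b,0), b=(a,0), c=(c,0): lhs=(b,0) != rhs=(a,0)
  e.g. a=(b,0), b=(a,0), c=(c,1): lhs=(b,0) != rhs=(a,0)
Total violating triples: 16


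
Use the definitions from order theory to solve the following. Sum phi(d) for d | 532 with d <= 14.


Divisors of 532 up to 14: [1, 2, 4, 7, 14]
phi values: [1, 1, 2, 6, 6]
Sum = 16


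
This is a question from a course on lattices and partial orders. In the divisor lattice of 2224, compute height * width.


Height = length of longest chain minus 1; width = size of largest antichain.
A maximum chain: 1 | 139 | 278 | 556 | 1112 | 2224  (height 5).
A maximum antichain: {2, 139}  (width 2).
Product = 5 * 2 = 10


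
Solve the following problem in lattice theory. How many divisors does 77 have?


Divisors of 77: [1, 7, 11, 77]
Count: 4


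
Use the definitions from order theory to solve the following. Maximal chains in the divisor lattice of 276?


A maximal chain goes from the minimum element to a maximal element via cover relations.
Counting all min-to-max paths in the cover graph.
Total maximal chains: 12


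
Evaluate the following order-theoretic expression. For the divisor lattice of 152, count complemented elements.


An element a is complemented if some b has a meet b = bottom, a join b = top.
a is complemented iff gcd(a, n/a)=1, i.e. a is a unitary divisor of 152.
Complemented elements: 1, 8, 19, 152
Count: 4


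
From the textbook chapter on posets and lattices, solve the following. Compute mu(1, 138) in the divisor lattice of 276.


In a divisor lattice, mu(a,b) = mu(b/a) where mu is the classical Mobius function.
b/a = 138/1 = 138
Prime factorization of 138: primes [2, 3, 23]
138 is squarefree with 3 prime factor(s), so mu(138) = (-1)^3 = -1


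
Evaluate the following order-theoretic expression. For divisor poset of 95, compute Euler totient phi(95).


phi(n) = n * prod_{p|n} (1 - 1/p).
Prime divisors of 95: [5, 19]
phi(95) = 95 * (1 - 1/5) * (1 - 1/19)
phi(95) = 72


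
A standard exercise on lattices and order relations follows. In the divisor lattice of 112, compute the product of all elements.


Divisors of 112: [1, 2, 4, 7, 8, 14, 16, 28, 56, 112]
Product = n^(d(n)/2) = 112^(10/2)
Product = 17623416832


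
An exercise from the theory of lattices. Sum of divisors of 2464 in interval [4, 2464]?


Interval [4,2464] in divisors of 2464: [4, 8, 16, 28, 32, 44, 56, 88, 112, 176, 224, 308, 352, 616, 1232, 2464]
Sum = 5760


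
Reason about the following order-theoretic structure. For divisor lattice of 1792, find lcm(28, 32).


In a divisor lattice, join = lcm (least common multiple).
Compute lcm iteratively: start with first element, then lcm(current, next).
Elements: [28, 32]
lcm(28,32) = 224
Final lcm = 224


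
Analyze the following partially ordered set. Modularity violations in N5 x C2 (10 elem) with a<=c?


Modular law: if a <= c then a v (b ^ c) = (a v b) ^ c.
Check all triples (a,b,c) with a <= c among 10 elements.
  e.g. a=(a,0), b=(c,0), c=(b,0): lhs=(a,0) != rhs=(b,0)
  e.g. a=(a,0), b=(c,1), c=(b,0): lhs=(a,0) != rhs=(b,0)
Total violating triples: 6


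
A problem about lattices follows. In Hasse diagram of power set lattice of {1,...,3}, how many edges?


A cover relation a -< b holds when a < b with no c strictly between.
Cover relations:
  {} -< {1}
  {} -< {2}
  {} -< {3}
  {1} -< {1,2}
  {1} -< {1,3}
  {2} -< {1,2}
  {2} -< {2,3}
  {3} -< {1,3}
  ...4 more
Total: 12


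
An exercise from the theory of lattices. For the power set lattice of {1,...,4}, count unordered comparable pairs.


A comparable pair {a,b} has a < b or b < a in the order.
Count unordered pairs where one element is strictly below the other.
Examples: {{},{1}}, {{},{2}}, {{},{3}}, {{},{4}}, ...
Total comparable pairs: 65


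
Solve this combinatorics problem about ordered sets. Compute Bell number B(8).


B(n) = number of set partitions of an n-element set.
B(n) satisfies the recurrence: B(n+1) = sum_k C(n,k)*B(k).
B(8) = 4140


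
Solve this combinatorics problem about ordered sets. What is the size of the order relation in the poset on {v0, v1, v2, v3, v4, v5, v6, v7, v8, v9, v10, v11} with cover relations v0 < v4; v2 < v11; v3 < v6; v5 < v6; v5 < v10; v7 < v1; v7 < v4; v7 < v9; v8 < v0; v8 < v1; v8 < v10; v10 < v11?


The order relation is {(a,b) : a <= b}, reflexive so it includes (a,a).
Examples: (v0,v0), (v0,v4), (v1,v1), (v10,v10), (v10,v11), ...
Total ordered pairs: 27


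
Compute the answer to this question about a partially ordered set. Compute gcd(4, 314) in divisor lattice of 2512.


In a divisor lattice, meet = gcd (greatest common divisor).
By Euclidean algorithm or factoring: gcd(4,314) = 2


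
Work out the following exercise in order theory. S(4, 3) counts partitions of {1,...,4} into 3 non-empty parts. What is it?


S(n,k) = k*S(n-1,k) + S(n-1,k-1).
S(3,3) = 1, S(3,2) = 3
S(4,3) = 3*1 + 3 = 3 + 3
S(4,3) = 6


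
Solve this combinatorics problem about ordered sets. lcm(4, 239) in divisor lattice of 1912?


Join=lcm.
gcd(4,239)=1
lcm=956


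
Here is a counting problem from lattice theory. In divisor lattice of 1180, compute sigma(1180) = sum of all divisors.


sigma(n) = sum of divisors.
Divisors of 1180: [1, 2, 4, 5, 10, 20, 59, 118, 236, 295, 590, 1180]
Sum = 2520


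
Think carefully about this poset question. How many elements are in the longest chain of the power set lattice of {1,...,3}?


A chain is a totally ordered subset; we count the number of elements in a maximum chain.
Compute, for each element x, the size of the longest chain ending at x:
  {}: 1
  {1}: 2
  {2}: 2
  {3}: 2
  {1,2}: 3
  {1,3}: 3
  ...
A maximum chain: {} < {1} < {1,2} < {1,2,3}
Number of elements in the longest chain: 4


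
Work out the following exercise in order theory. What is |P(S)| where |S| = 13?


Power set = 2^n.
2^13 = 8192


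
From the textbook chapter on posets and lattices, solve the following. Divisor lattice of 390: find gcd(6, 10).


In a divisor lattice, meet = gcd (greatest common divisor).
By Euclidean algorithm or factoring: gcd(6,10) = 2


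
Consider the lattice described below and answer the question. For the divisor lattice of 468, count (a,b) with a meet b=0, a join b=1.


Complement pair (a,b): a meet b = bottom, a join b = top.
Here: gcd(a,b)=1 and lcm(a,b)=468, i.e. a*b=468 with a,b coprime.
Pairs found: (1,468), (4,117), (9,52), (13,36), ... (4 more)
Total ordered pairs: 8


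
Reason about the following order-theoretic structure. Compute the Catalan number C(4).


C(n) = C(2n, n) / (n+1).
C(8, 4) = 70
C(4) = 70 / 5 = 14


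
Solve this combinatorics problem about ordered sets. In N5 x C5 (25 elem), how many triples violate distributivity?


Distributive law: a ^ (b v c) = (a ^ b) v (a ^ c).
Check all 25^3 = 15625 ordered triples (a,b,c).
  e.g. a=(b,0), b=(a,0), c=(c,0): lhs=(b,0) != rhs=(a,0)
  e.g. a=(b,0), b=(a,0), c=(c,1): lhs=(b,0) != rhs=(a,0)
Total violating triples: 250


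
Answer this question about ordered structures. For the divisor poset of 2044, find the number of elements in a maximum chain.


A chain is a totally ordered subset; we count the number of elements in a maximum chain.
Compute, for each element x, the size of the longest chain ending at x:
  1: 1
  2: 2
  7: 2
  73: 2
  4: 3
  14: 3
  ...
A maximum chain: 1 < 2 < 4 < 28 < 2044
Number of elements in the longest chain: 5


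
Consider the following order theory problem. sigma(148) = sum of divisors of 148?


sigma(n) = sum of divisors.
Divisors of 148: [1, 2, 4, 37, 74, 148]
Sum = 266


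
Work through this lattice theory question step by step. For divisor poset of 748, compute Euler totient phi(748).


phi(n) = n * prod_{p|n} (1 - 1/p).
Prime divisors of 748: [2, 11, 17]
phi(748) = 748 * (1 - 1/2) * (1 - 1/11) * (1 - 1/17)
phi(748) = 320


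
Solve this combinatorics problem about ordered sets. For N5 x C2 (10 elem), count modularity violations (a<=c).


Modular law: if a <= c then a v (b ^ c) = (a v b) ^ c.
Check all triples (a,b,c) with a <= c among 10 elements.
  e.g. a=(a,0), b=(c,0), c=(b,0): lhs=(a,0) != rhs=(b,0)
  e.g. a=(a,0), b=(c,1), c=(b,0): lhs=(a,0) != rhs=(b,0)
Total violating triples: 6


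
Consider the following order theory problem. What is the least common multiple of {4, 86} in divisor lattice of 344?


In a divisor lattice, join = lcm (least common multiple).
Compute lcm iteratively: start with first element, then lcm(current, next).
Elements: [4, 86]
lcm(4,86) = 172
Final lcm = 172


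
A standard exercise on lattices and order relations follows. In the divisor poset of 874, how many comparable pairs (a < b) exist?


A comparable pair {a,b} has a < b or b < a in the order.
Count unordered pairs where one element is strictly below the other.
Examples: {1,2}, {1,19}, {1,23}, {1,38}, ...
Total comparable pairs: 19


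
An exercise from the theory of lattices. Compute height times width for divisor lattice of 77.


Height = length of longest chain minus 1; width = size of largest antichain.
A maximum chain: 1 | 11 | 77  (height 2).
A maximum antichain: {7, 11}  (width 2).
Product = 2 * 2 = 4


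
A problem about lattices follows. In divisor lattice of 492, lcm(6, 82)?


Join=lcm.
gcd(6,82)=2
lcm=246


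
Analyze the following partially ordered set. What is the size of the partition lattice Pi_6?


B(n) = number of set partitions of an n-element set.
B(n) satisfies the recurrence: B(n+1) = sum_k C(n,k)*B(k).
B(6) = 203


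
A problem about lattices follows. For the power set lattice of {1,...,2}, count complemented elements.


An element a is complemented if some b has a meet b = bottom, a join b = top.
every subset A has complement S\A, so all elements are complemented.
Complemented elements: {}, {1}, {2}, {1,2}
Count: 4


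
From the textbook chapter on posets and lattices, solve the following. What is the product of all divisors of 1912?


Divisors of 1912: [1, 2, 4, 8, 239, 478, 956, 1912]
Product = n^(d(n)/2) = 1912^(8/2)
Product = 13364464193536


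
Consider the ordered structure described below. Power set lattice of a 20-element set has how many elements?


Power set = 2^n.
2^20 = 1048576


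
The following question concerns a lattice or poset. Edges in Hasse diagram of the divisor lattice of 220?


A cover relation a -< b holds when a < b with no c strictly between.
Cover relations:
  1 -< 2
  1 -< 5
  1 -< 11
  2 -< 4
  2 -< 10
  2 -< 22
  4 -< 20
  4 -< 44
  ...12 more
Total: 20


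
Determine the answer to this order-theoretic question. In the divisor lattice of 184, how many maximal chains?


A maximal chain goes from the minimum element to a maximal element via cover relations.
Counting all min-to-max paths in the cover graph.
Total maximal chains: 4


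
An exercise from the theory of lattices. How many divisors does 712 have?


Divisors of 712: [1, 2, 4, 8, 89, 178, 356, 712]
Count: 8


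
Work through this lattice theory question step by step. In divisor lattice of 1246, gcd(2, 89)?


Meet=gcd.
gcd(2,89)=1


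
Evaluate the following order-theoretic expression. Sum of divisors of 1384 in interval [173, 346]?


Interval [173,346] in divisors of 1384: [173, 346]
Sum = 519


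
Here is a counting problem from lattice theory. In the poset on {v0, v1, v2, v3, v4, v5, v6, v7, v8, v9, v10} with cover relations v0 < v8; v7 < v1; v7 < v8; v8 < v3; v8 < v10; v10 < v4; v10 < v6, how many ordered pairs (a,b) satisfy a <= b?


The order relation is {(a,b) : a <= b}, reflexive so it includes (a,a).
Examples: (v0,v0), (v0,v10), (v0,v3), (v0,v4), (v0,v6), ...
Total ordered pairs: 28


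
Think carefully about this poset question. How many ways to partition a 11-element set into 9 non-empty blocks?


S(n,k) = k*S(n-1,k) + S(n-1,k-1).
S(10,9) = 45, S(10,8) = 750
S(11,9) = 9*45 + 750 = 405 + 750
S(11,9) = 1155


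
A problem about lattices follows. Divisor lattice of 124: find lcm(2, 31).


In a divisor lattice, join = lcm (least common multiple).
gcd(2,31) = 1
lcm(2,31) = 2*31/gcd = 62/1 = 62


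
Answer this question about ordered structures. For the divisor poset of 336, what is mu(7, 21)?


In a divisor lattice, mu(a,b) = mu(b/a) where mu is the classical Mobius function.
b/a = 21/7 = 3
Prime factorization of 3: primes [3]
3 is squarefree with 1 prime factor(s), so mu(3) = (-1)^1 = -1


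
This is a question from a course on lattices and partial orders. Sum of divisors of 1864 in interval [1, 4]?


Interval [1,4] in divisors of 1864: [1, 2, 4]
Sum = 7


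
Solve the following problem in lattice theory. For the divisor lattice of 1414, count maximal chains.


A maximal chain goes from the minimum element to a maximal element via cover relations.
Counting all min-to-max paths in the cover graph.
Total maximal chains: 6


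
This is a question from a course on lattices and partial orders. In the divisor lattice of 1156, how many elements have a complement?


An element a is complemented if some b has a meet b = bottom, a join b = top.
a is complemented iff gcd(a, n/a)=1, i.e. a is a unitary divisor of 1156.
Complemented elements: 1, 4, 289, 1156
Count: 4


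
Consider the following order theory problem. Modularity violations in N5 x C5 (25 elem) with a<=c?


Modular law: if a <= c then a v (b ^ c) = (a v b) ^ c.
Check all triples (a,b,c) with a <= c among 25 elements.
  e.g. a=(a,0), b=(c,0), c=(b,0): lhs=(a,0) != rhs=(b,0)
  e.g. a=(a,0), b=(c,1), c=(b,0): lhs=(a,0) != rhs=(b,0)
Total violating triples: 75


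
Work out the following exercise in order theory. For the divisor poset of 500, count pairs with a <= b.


The order relation is {(a,b) : a <= b}, reflexive so it includes (a,a).
Examples: (1,1), (1,10), (1,100), (1,125), (1,2), ...
Total ordered pairs: 60


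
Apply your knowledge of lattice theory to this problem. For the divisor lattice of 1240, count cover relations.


A cover relation a -< b holds when a < b with no c strictly between.
Cover relations:
  1 -< 2
  1 -< 5
  1 -< 31
  2 -< 4
  2 -< 10
  2 -< 62
  4 -< 8
  4 -< 20
  ...20 more
Total: 28


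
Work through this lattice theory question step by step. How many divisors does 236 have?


Divisors of 236: [1, 2, 4, 59, 118, 236]
Count: 6


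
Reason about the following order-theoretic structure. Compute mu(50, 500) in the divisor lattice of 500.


In a divisor lattice, mu(a,b) = mu(b/a) where mu is the classical Mobius function.
b/a = 500/50 = 10
Prime factorization of 10: primes [2, 5]
10 is squarefree with 2 prime factor(s), so mu(10) = (-1)^2 = 1


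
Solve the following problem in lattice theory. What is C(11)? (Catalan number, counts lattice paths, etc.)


C(n) = C(2n, n) / (n+1).
C(22, 11) = 705432
C(11) = 705432 / 12 = 58786


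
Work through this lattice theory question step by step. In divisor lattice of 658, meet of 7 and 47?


In a divisor lattice, meet = gcd (greatest common divisor).
By Euclidean algorithm or factoring: gcd(7,47) = 1


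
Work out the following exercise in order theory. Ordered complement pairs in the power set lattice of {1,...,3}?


Complement pair (a,b): a meet b = bottom, a join b = top.
Here: A intersect B = {} and A union B = {1,...,3}.
Pairs found: ({},{1,2,3}), ({1},{2,3}), ({2},{1,3}), ({3},{1,2}), ... (4 more)
Total ordered pairs: 8


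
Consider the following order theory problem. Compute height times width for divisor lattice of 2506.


Height = length of longest chain minus 1; width = size of largest antichain.
A maximum chain: 1 | 179 | 1253 | 2506  (height 3).
A maximum antichain: {2, 7, 179}  (width 3).
Product = 3 * 3 = 9


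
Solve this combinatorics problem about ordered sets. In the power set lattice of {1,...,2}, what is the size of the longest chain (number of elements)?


A chain is a totally ordered subset; we count the number of elements in a maximum chain.
Compute, for each element x, the size of the longest chain ending at x:
  {}: 1
  {1}: 2
  {2}: 2
  {1,2}: 3
A maximum chain: {} < {1} < {1,2}
Number of elements in the longest chain: 3


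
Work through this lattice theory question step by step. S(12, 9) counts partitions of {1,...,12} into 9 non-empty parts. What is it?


S(n,k) = k*S(n-1,k) + S(n-1,k-1).
S(11,9) = 1155, S(11,8) = 11880
S(12,9) = 9*1155 + 11880 = 10395 + 11880
S(12,9) = 22275


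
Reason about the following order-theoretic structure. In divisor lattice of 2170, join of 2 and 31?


In a divisor lattice, join = lcm (least common multiple).
gcd(2,31) = 1
lcm(2,31) = 2*31/gcd = 62/1 = 62


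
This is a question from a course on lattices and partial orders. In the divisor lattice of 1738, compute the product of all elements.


Divisors of 1738: [1, 2, 11, 22, 79, 158, 869, 1738]
Product = n^(d(n)/2) = 1738^(8/2)
Product = 9124290174736


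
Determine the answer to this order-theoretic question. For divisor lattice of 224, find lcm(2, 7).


In a divisor lattice, join = lcm (least common multiple).
Compute lcm iteratively: start with first element, then lcm(current, next).
Elements: [2, 7]
lcm(2,7) = 14
Final lcm = 14
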